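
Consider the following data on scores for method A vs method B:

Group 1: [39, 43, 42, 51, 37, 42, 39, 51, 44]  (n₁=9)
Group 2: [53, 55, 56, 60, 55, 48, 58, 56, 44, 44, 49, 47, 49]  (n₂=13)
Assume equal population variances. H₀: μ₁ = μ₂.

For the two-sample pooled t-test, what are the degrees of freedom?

df = n₁ + n₂ − 2 = 9 + 13 − 2 = 20

degrees of freedom = 20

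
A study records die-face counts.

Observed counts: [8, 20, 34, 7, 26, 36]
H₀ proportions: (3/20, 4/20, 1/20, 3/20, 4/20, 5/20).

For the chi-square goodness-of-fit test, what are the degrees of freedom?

degrees of freedom = 5

df = k − 1 = 6 − 1 = 5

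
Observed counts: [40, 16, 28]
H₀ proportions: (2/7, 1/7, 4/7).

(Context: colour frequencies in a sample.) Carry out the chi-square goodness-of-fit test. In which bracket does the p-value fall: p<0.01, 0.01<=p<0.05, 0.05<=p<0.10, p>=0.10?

n = 84; E_i = n·p_i = [24.00, 12.00, 48.00]
χ² = (40−24.00)²/24.00 + (16−12.00)²/12.00 + (28−48.00)²/48.00 = 20.3333
df = 2
p-value (upper-tail) = 0.00004
→ bracket: p<0.01

p-value bracket: p<0.01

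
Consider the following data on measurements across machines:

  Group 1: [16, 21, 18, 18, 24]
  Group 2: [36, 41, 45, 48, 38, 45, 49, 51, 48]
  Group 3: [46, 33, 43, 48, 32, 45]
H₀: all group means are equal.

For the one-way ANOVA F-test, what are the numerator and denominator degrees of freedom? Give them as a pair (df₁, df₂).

k = 3 groups, N = 20 total
df = (k−1, N−k) = (3−1, 20−3) = (2, 17)

degrees of freedom = [2, 17]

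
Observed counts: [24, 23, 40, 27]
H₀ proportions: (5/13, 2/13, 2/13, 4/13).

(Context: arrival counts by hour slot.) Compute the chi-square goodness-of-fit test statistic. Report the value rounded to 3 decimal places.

n = 114; E_i = n·p_i = [43.85, 17.54, 17.54, 35.08]
χ² = (24−43.85)²/43.85 + (23−17.54)²/17.54 + (40−17.54)²/17.54 + (27−35.08)²/35.08 = 41.3101
df = 3

test statistic = 41.310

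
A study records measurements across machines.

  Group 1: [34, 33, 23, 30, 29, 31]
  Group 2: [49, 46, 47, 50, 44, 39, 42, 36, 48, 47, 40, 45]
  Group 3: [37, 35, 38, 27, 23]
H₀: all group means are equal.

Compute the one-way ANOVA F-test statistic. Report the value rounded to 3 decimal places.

Group means [30.00, 44.42, 32.00], grand mean 37.957
SSB = Σnᵢ(x̄ᵢ−x̄)² = 1058.040; SSW = ΣΣ(x−x̄ᵢ)² = 458.917
MSB = 1058.040/2 = 529.0199; MSW = 458.917/20 = 22.9458
F = MSB/MSW = 23.0552
df = (2, 20)

test statistic = 23.055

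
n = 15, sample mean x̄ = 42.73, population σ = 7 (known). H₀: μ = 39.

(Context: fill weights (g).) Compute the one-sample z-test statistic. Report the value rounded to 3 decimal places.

SE = σ/√n = 7/√15 = 1.8074
z = (x̄−μ₀)/SE = (42.73−39)/1.8074 = 2.0637

test statistic = 2.064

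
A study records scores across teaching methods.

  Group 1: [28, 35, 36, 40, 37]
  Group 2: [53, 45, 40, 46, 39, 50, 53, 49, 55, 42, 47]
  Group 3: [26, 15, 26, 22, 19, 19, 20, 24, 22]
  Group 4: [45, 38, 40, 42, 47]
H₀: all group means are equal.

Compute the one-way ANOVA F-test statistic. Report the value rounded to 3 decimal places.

Group means [35.20, 47.18, 21.44, 42.40], grand mean 36.667
SSB = Σnᵢ(x̄ᵢ−x̄)² = 3476.808; SSW = ΣΣ(x−x̄ᵢ)² = 527.859
MSB = 3476.808/3 = 1158.9360; MSW = 527.859/26 = 20.3023
F = MSB/MSW = 57.0841
df = (3, 26)

test statistic = 57.084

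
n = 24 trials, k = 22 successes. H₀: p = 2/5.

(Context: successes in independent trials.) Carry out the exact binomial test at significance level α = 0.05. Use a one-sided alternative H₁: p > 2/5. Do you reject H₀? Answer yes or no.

reject H₀: yes

Exact binomial: n=24, k=22, p₀=2/5=0.4000
P(X≥22) from Σ C(n,i)·p₀^i·(1−p₀)^(n−i)
p-value (one-sided, H₁ greater) = 0.00000
At α=0.05: p < α → reject H₀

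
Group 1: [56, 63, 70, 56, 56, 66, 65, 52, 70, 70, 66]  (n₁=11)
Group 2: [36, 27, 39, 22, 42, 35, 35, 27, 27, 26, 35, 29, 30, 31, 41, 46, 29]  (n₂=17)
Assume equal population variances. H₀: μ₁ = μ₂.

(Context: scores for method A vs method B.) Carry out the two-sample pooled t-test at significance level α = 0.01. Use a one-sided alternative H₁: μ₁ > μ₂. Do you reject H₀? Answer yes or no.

x̄₁=62.727, s₁=6.604, n₁=11
x̄₂=32.765, s₂=6.582, n₂=17
s_p² = [10·6.604² + 16·6.582²]/26 = 43.4323
SE = √(s_p²·(1/11+1/17)) = 2.5501
t = (62.727−32.765)/2.5501 = 11.7494
df = 26
p-value (one-sided, H₁ greater) = 0.00000
At α=0.01: p < α → reject H₀

reject H₀: yes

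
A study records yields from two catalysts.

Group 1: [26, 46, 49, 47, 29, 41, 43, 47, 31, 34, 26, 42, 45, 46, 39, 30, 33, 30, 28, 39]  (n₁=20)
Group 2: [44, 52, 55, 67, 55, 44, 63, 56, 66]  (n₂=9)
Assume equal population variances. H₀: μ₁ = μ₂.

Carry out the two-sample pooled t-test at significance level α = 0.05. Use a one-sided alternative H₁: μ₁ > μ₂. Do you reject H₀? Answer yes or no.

reject H₀: no

x̄₁=37.550, s₁=7.930, n₁=20
x̄₂=55.778, s₂=8.482, n₂=9
s_p² = [19·7.930² + 8·8.482²]/27 = 65.5743
SE = √(s_p²·(1/20+1/9)) = 3.2503
t = (37.550−55.778)/3.2503 = -5.6080
df = 27
p-value (one-sided, H₁ greater) = 1.00000
At α=0.05: p ≥ α → fail to reject H₀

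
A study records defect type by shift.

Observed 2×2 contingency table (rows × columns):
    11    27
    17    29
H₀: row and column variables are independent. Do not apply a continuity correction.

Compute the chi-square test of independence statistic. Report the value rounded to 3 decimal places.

Row totals [38, 46], col totals [28, 56], n=84
χ² = (11−12.67)²/12.67 + (27−25.33)²/25.33 + (17−15.33)²/15.33 + (29−30.67)²/30.67 = 0.6007
df = 1

test statistic = 0.601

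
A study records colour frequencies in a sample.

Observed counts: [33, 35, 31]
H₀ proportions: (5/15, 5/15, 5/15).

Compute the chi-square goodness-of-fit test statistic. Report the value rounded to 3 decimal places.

n = 99; E_i = n·p_i = [33.00, 33.00, 33.00]
χ² = (33−33.00)²/33.00 + (35−33.00)²/33.00 + (31−33.00)²/33.00 = 0.2424
df = 2

test statistic = 0.242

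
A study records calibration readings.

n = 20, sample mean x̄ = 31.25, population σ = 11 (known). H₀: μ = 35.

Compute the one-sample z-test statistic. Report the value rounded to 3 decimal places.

SE = σ/√n = 11/√20 = 2.4597
z = (x̄−μ₀)/SE = (31.25−35)/2.4597 = -1.5246

test statistic = -1.525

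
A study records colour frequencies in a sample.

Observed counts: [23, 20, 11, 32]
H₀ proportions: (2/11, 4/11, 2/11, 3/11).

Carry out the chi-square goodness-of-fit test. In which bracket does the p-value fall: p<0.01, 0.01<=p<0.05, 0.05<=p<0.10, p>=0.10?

n = 86; E_i = n·p_i = [15.64, 31.27, 15.64, 23.45]
χ² = (23−15.64)²/15.64 + (20−31.27)²/31.27 + (11−15.64)²/15.64 + (32−23.45)²/23.45 = 12.0194
df = 3
p-value (upper-tail) = 0.00732
→ bracket: p<0.01

p-value bracket: p<0.01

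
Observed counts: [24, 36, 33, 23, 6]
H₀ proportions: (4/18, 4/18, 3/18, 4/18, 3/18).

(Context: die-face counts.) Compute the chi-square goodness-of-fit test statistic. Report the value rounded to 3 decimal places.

n = 122; E_i = n·p_i = [27.11, 27.11, 20.33, 27.11, 20.33]
χ² = (24−27.11)²/27.11 + (36−27.11)²/27.11 + (33−20.33)²/20.33 + (23−27.11)²/27.11 + (6−20.33)²/20.33 = 21.8893
df = 4

test statistic = 21.889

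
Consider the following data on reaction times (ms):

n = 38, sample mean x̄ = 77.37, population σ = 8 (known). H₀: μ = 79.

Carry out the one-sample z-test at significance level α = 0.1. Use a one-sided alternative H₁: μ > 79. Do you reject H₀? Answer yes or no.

SE = σ/√n = 8/√38 = 1.2978
z = (x̄−μ₀)/SE = (77.37−79)/1.2978 = -1.2560
p-value (one-sided, H₁ greater) = 0.89544
At α=0.1: p ≥ α → fail to reject H₀

reject H₀: no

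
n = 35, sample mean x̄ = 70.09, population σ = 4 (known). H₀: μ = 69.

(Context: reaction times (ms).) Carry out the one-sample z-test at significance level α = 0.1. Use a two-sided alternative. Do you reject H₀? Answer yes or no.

reject H₀: no

SE = σ/√n = 4/√35 = 0.6761
z = (x̄−μ₀)/SE = (70.09−69)/0.6761 = 1.6121
p-value (two-sided) = 0.10693
At α=0.1: p ≥ α → fail to reject H₀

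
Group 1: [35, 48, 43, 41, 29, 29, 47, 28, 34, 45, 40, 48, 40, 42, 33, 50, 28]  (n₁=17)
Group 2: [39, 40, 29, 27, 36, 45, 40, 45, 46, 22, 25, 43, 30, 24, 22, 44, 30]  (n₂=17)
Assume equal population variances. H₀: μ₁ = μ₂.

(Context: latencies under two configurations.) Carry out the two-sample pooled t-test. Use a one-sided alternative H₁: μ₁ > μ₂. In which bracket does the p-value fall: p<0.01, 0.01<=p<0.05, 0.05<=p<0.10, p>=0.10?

p-value bracket: 0.05<=p<0.10

x̄₁=38.824, s₁=7.634, n₁=17
x̄₂=34.529, s₂=8.797, n₂=17
s_p² = [16·7.634² + 16·8.797²]/32 = 67.8346
SE = √(s_p²·(1/17+1/17)) = 2.8250
t = (38.824−34.529)/2.8250 = 1.5201
df = 32
p-value (one-sided, H₁ greater) = 0.06916
→ bracket: 0.05<=p<0.10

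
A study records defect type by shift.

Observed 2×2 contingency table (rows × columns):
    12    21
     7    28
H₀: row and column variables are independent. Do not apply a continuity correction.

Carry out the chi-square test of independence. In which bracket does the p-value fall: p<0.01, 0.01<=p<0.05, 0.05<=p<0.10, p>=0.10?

Row totals [33, 35], col totals [19, 49], n=68
χ² = (12−9.22)²/9.22 + (21−23.78)²/23.78 + (7−9.78)²/9.78 + (28−25.22)²/25.22 = 2.2589
df = 1
p-value (upper-tail) = 0.13285
→ bracket: p>=0.10

p-value bracket: p>=0.10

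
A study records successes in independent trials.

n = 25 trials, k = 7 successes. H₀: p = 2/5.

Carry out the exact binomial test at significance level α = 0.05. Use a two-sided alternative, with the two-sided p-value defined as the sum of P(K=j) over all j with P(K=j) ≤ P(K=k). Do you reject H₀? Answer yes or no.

Exact binomial: n=25, k=7, p₀=2/5=0.4000
P(X=j) = C(n,j)·p₀^j·(1−p₀)^(n−j); p = Σ P(X=j) over j with P(X=j) ≤ P(X=7)
p-value (two-sided) = 0.30732
At α=0.05: p ≥ α → fail to reject H₀

reject H₀: no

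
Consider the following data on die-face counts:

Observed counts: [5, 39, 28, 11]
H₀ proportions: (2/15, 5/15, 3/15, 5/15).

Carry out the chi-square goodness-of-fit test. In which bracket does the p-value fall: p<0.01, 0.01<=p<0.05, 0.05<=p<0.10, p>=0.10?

n = 83; E_i = n·p_i = [11.07, 27.67, 16.60, 27.67]
χ² = (5−11.07)²/11.07 + (39−27.67)²/27.67 + (28−16.60)²/16.60 + (11−27.67)²/27.67 = 25.8373
df = 3
p-value (upper-tail) = 0.00001
→ bracket: p<0.01

p-value bracket: p<0.01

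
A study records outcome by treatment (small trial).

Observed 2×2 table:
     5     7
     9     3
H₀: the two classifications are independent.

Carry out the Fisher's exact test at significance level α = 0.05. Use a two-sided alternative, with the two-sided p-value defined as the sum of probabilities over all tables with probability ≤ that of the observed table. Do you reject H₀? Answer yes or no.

reject H₀: no

Margins: r₁=12, r₂=12, c₁=14, c₂=10, n=24
p_obs = C(12,5)·C(12,9)/C(24,14); sum pmf over tables with pmf ≤ p_obs
p-value (two-sided) = 0.21376
At α=0.05: p ≥ α → fail to reject H₀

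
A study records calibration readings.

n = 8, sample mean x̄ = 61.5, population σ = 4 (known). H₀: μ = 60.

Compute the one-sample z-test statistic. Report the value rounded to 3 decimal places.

SE = σ/√n = 4/√8 = 1.4142
z = (x̄−μ₀)/SE = (61.5−60)/1.4142 = 1.0607

test statistic = 1.061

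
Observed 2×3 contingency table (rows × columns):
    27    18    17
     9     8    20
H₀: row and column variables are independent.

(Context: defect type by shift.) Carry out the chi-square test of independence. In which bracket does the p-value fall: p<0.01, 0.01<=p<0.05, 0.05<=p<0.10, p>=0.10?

p-value bracket: 0.01<=p<0.05

Row totals [62, 37], col totals [36, 26, 37], n=99
χ² = (27−22.55)²/22.55 + (18−16.28)²/16.28 + (17−23.17)²/23.17 + (9−13.45)²/13.45 + (8−9.72)²/9.72 + (20−13.83)²/13.83 = 7.2378
df = 2
p-value (upper-tail) = 0.02681
→ bracket: 0.01<=p<0.05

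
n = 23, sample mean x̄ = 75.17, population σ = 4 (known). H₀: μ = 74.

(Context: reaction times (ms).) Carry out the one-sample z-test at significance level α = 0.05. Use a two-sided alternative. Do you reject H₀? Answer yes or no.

SE = σ/√n = 4/√23 = 0.8341
z = (x̄−μ₀)/SE = (75.17−74)/0.8341 = 1.4028
p-value (two-sided) = 0.16068
At α=0.05: p ≥ α → fail to reject H₀

reject H₀: no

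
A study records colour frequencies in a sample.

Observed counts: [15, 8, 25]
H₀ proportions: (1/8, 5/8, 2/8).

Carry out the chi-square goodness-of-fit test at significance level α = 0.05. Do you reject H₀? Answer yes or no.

reject H₀: yes

n = 48; E_i = n·p_i = [6.00, 30.00, 12.00]
χ² = (15−6.00)²/6.00 + (8−30.00)²/30.00 + (25−12.00)²/12.00 = 43.7167
df = 2
p-value (upper-tail) = 0.00000
At α=0.05: p < α → reject H₀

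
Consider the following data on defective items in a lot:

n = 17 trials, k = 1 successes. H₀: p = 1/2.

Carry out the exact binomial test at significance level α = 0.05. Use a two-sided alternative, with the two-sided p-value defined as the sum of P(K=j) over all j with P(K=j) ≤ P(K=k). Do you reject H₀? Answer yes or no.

reject H₀: yes

Exact binomial: n=17, k=1, p₀=1/2=0.5000
P(X=j) = C(n,j)·p₀^j·(1−p₀)^(n−j); p = Σ P(X=j) over j with P(X=j) ≤ P(X=1)
p-value (two-sided) = 0.00027
At α=0.05: p < α → reject H₀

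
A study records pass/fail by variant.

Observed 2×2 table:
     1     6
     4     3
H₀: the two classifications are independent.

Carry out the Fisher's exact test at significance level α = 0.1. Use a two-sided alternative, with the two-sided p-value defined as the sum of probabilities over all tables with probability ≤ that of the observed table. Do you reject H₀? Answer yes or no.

reject H₀: no

Margins: r₁=7, r₂=7, c₁=5, c₂=9, n=14
p_obs = C(7,1)·C(7,4)/C(14,5); sum pmf over tables with pmf ≤ p_obs
p-value (two-sided) = 0.26573
At α=0.1: p ≥ α → fail to reject H₀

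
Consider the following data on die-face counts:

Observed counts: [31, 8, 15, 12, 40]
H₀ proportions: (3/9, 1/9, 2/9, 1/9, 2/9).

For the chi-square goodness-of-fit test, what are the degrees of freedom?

df = k − 1 = 5 − 1 = 4

degrees of freedom = 4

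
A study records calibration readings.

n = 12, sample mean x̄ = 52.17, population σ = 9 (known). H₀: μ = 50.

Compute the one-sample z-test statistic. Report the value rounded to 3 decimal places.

SE = σ/√n = 9/√12 = 2.5981
z = (x̄−μ₀)/SE = (52.17−50)/2.5981 = 0.8352

test statistic = 0.835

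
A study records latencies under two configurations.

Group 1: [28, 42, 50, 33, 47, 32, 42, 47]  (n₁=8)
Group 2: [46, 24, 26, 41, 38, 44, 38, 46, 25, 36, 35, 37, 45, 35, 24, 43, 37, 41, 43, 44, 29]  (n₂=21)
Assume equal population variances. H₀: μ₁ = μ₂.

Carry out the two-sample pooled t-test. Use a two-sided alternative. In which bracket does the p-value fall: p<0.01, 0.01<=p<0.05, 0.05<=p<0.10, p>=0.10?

p-value bracket: p>=0.10

x̄₁=40.125, s₁=8.132, n₁=8
x̄₂=37.000, s₂=7.436, n₂=21
s_p² = [7·8.132² + 20·7.436²]/27 = 58.1065
SE = √(s_p²·(1/8+1/21)) = 3.1671
t = (40.125−37.000)/3.1671 = 0.9867
df = 27
p-value (two-sided) = 0.33254
→ bracket: p>=0.10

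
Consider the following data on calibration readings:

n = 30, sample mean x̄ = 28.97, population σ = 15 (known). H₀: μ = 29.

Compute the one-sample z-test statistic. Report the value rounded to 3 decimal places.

SE = σ/√n = 15/√30 = 2.7386
z = (x̄−μ₀)/SE = (28.97−29)/2.7386 = -0.0110

test statistic = -0.011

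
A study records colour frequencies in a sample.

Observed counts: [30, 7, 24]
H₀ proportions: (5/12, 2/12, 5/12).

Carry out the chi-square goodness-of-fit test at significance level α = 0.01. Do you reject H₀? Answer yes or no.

n = 61; E_i = n·p_i = [25.42, 10.17, 25.42]
χ² = (30−25.42)²/25.42 + (7−10.17)²/10.17 + (24−25.42)²/25.42 = 1.8918
df = 2
p-value (upper-tail) = 0.38833
At α=0.01: p ≥ α → fail to reject H₀

reject H₀: no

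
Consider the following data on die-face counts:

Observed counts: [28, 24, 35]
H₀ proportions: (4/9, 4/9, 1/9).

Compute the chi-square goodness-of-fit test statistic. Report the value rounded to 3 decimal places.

test statistic = 74.897

n = 87; E_i = n·p_i = [38.67, 38.67, 9.67]
χ² = (28−38.67)²/38.67 + (24−38.67)²/38.67 + (35−9.67)²/9.67 = 74.8966
df = 2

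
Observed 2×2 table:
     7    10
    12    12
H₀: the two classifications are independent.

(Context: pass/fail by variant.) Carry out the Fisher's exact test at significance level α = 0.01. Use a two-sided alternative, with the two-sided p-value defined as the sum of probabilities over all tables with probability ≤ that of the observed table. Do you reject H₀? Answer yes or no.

reject H₀: no

Margins: r₁=17, r₂=24, c₁=19, c₂=22, n=41
p_obs = C(17,7)·C(24,12)/C(41,19); sum pmf over tables with pmf ≤ p_obs
p-value (two-sided) = 0.75198
At α=0.01: p ≥ α → fail to reject H₀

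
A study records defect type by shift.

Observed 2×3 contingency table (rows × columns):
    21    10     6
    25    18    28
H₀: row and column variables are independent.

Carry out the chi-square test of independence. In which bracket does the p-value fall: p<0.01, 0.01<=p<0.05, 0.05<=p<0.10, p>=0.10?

p-value bracket: 0.01<=p<0.05

Row totals [37, 71], col totals [46, 28, 34], n=108
χ² = (21−15.76)²/15.76 + (10−9.59)²/9.59 + (6−11.65)²/11.65 + (25−30.24)²/30.24 + (18−18.41)²/18.41 + (28−22.35)²/22.35 = 6.8434
df = 2
p-value (upper-tail) = 0.03266
→ bracket: 0.01<=p<0.05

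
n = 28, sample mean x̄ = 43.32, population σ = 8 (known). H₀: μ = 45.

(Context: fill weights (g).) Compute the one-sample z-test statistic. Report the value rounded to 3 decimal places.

SE = σ/√n = 8/√28 = 1.5119
z = (x̄−μ₀)/SE = (43.32−45)/1.5119 = -1.1112

test statistic = -1.111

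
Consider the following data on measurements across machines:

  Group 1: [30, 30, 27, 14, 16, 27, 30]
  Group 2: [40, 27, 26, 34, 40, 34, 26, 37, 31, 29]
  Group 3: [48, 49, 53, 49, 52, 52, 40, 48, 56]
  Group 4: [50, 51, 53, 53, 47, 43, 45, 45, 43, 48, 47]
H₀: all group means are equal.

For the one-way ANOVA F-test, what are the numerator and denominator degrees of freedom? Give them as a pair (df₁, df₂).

degrees of freedom = [3, 33]

k = 4 groups, N = 37 total
df = (k−1, N−k) = (4−1, 37−4) = (3, 33)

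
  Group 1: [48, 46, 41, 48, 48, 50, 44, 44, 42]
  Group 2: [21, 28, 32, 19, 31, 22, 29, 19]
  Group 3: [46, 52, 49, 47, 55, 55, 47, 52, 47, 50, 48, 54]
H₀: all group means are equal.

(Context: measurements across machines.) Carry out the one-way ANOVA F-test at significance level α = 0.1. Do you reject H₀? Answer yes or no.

Group means [45.67, 25.12, 50.17], grand mean 41.862
SSB = Σnᵢ(x̄ᵢ−x̄)² = 3198.907; SSW = ΣΣ(x−x̄ᵢ)² = 404.542
MSB = 3198.907/2 = 1599.4533; MSW = 404.542/26 = 15.5593
F = MSB/MSW = 102.7973
df = (2, 26)
p-value (upper-tail) = 0.00000
At α=0.1: p < α → reject H₀

reject H₀: yes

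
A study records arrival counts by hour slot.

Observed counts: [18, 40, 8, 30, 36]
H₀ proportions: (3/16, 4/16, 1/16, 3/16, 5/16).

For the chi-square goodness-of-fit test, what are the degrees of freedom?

degrees of freedom = 4

df = k − 1 = 5 − 1 = 4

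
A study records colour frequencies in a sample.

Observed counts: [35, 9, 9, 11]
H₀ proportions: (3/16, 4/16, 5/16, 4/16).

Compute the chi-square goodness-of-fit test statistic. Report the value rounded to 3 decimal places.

n = 64; E_i = n·p_i = [12.00, 16.00, 20.00, 16.00]
χ² = (35−12.00)²/12.00 + (9−16.00)²/16.00 + (9−20.00)²/20.00 + (11−16.00)²/16.00 = 54.7583
df = 3

test statistic = 54.758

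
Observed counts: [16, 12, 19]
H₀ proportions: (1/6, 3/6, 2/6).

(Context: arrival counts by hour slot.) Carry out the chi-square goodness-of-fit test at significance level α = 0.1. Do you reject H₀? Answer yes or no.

reject H₀: yes

n = 47; E_i = n·p_i = [7.83, 23.50, 15.67]
χ² = (16−7.83)²/7.83 + (12−23.50)²/23.50 + (19−15.67)²/15.67 = 14.8511
df = 2
p-value (upper-tail) = 0.00060
At α=0.1: p < α → reject H₀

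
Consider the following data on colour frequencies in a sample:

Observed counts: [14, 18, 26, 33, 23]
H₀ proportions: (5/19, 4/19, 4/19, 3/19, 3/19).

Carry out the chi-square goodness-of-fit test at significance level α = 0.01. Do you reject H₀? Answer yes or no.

reject H₀: yes

n = 114; E_i = n·p_i = [30.00, 24.00, 24.00, 18.00, 18.00]
χ² = (14−30.00)²/30.00 + (18−24.00)²/24.00 + (26−24.00)²/24.00 + (33−18.00)²/18.00 + (23−18.00)²/18.00 = 24.0889
df = 4
p-value (upper-tail) = 0.00008
At α=0.01: p < α → reject H₀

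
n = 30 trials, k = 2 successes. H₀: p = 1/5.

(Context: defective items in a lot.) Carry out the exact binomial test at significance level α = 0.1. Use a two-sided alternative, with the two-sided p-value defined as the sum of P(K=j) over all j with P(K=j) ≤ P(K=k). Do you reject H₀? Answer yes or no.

Exact binomial: n=30, k=2, p₀=1/5=0.2000
P(X=j) = C(n,j)·p₀^j·(1−p₀)^(n−j); p = Σ P(X=j) over j with P(X=j) ≤ P(X=2)
p-value (two-sided) = 0.06980
At α=0.1: p < α → reject H₀

reject H₀: yes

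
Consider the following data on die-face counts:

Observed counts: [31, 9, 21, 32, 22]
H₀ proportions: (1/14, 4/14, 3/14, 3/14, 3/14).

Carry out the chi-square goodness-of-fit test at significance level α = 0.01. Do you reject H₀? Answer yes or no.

n = 115; E_i = n·p_i = [8.21, 32.86, 24.64, 24.64, 24.64]
χ² = (31−8.21)²/8.21 + (9−32.86)²/32.86 + (21−24.64)²/24.64 + (32−24.64)²/24.64 + (22−24.64)²/24.64 = 83.5464
df = 4
p-value (upper-tail) = 0.00000
At α=0.01: p < α → reject H₀

reject H₀: yes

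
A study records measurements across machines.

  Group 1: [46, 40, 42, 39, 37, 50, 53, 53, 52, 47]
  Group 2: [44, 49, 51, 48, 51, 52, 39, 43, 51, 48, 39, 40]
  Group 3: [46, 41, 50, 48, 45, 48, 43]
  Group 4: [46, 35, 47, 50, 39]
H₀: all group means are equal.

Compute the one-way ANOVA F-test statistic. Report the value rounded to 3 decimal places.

Group means [45.90, 46.25, 45.86, 43.40], grand mean 45.647
SSB = Σnᵢ(x̄ᵢ−x̄)² = 30.558; SSW = ΣΣ(x−x̄ᵢ)² = 819.207
MSB = 30.558/3 = 10.1859; MSW = 819.207/30 = 27.3069
F = MSB/MSW = 0.3730
df = (3, 30)

test statistic = 0.373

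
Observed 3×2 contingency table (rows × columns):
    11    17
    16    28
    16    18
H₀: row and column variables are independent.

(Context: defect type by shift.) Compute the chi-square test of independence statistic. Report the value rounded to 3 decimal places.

Row totals [28, 44, 34], col totals [43, 63], n=106
χ² = (11−11.36)²/11.36 + (17−16.64)²/16.64 + (16−17.85)²/17.85 + (28−26.15)²/26.15 + (16−13.79)²/13.79 + (18−20.21)²/20.21 = 0.9358
df = 2

test statistic = 0.936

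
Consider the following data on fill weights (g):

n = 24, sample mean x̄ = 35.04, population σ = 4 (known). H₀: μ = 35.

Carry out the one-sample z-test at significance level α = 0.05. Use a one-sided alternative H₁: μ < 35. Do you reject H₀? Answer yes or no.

SE = σ/√n = 4/√24 = 0.8165
z = (x̄−μ₀)/SE = (35.04−35)/0.8165 = 0.0490
p-value (one-sided, H₁ less) = 0.51954
At α=0.05: p ≥ α → fail to reject H₀

reject H₀: no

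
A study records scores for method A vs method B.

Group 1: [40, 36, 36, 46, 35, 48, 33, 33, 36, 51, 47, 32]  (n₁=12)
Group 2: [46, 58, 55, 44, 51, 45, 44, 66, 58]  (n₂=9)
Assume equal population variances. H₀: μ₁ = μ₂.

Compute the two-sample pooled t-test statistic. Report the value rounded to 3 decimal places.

x̄₁=39.417, s₁=6.748, n₁=12
x̄₂=51.889, s₂=7.833, n₂=9
s_p² = [11·6.748² + 8·7.833²]/19 = 52.2003
SE = √(s_p²·(1/12+1/9)) = 3.1859
t = (39.417−51.889)/3.1859 = -3.9148
df = 19

test statistic = -3.915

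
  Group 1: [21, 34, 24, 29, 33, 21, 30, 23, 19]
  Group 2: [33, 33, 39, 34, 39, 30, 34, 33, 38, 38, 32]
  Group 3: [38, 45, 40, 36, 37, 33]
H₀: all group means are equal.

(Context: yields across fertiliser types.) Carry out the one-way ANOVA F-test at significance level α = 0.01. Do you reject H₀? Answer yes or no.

reject H₀: yes

Group means [26.00, 34.82, 38.17], grand mean 32.538
SSB = Σnᵢ(x̄ᵢ−x̄)² = 631.992; SSW = ΣΣ(x−x̄ᵢ)² = 430.470
MSB = 631.992/2 = 315.9959; MSW = 430.470/23 = 18.7161
F = MSB/MSW = 16.8837
df = (2, 23)
p-value (upper-tail) = 0.00003
At α=0.01: p < α → reject H₀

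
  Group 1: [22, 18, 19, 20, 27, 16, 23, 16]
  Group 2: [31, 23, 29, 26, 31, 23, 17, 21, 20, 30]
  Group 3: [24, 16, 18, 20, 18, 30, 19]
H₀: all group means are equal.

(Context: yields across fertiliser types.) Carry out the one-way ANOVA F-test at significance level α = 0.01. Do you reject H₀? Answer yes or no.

Group means [20.12, 25.10, 20.71], grand mean 22.280
SSB = Σnᵢ(x̄ᵢ−x̄)² = 133.836; SSW = ΣΣ(x−x̄ᵢ)² = 463.204
MSB = 133.836/2 = 66.9182; MSW = 463.204/22 = 21.0547
F = MSB/MSW = 3.1783
df = (2, 22)
p-value (upper-tail) = 0.06130
At α=0.01: p ≥ α → fail to reject H₀

reject H₀: no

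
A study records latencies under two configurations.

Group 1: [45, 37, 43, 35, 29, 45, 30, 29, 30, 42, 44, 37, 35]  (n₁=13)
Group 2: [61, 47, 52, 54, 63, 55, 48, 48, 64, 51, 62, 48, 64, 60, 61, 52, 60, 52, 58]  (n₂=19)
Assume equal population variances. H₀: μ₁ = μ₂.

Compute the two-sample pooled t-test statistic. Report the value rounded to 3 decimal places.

x̄₁=37.000, s₁=6.272, n₁=13
x̄₂=55.789, s₂=6.005, n₂=19
s_p² = [12·6.272² + 18·6.005²]/30 = 37.3719
SE = √(s_p²·(1/13+1/19)) = 2.2004
t = (37.000−55.789)/2.2004 = -8.5392
df = 30

test statistic = -8.539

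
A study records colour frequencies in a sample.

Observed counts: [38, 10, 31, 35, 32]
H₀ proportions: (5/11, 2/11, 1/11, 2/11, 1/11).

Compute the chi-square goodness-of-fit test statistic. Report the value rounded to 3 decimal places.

test statistic = 75.228

n = 146; E_i = n·p_i = [66.36, 26.55, 13.27, 26.55, 13.27]
χ² = (38−66.36)²/66.36 + (10−26.55)²/26.55 + (31−13.27)²/13.27 + (35−26.55)²/26.55 + (32−13.27)²/13.27 = 75.2281
df = 4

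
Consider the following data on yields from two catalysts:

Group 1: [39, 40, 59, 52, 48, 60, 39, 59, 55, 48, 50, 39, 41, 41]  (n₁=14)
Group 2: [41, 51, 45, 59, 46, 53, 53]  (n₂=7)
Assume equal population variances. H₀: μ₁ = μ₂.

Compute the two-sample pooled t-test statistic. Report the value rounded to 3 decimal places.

test statistic = -0.532

x̄₁=47.857, s₁=8.132, n₁=14
x̄₂=49.714, s₂=6.075, n₂=7
s_p² = [13·8.132² + 6·6.075²]/19 = 56.9023
SE = √(s_p²·(1/14+1/7)) = 3.4919
t = (47.857−49.714)/3.4919 = -0.5318
df = 19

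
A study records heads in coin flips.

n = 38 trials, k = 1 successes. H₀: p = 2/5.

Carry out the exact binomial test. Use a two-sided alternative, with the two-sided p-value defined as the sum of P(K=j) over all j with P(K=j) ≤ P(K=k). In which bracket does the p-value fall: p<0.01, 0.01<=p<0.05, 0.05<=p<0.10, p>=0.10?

p-value bracket: p<0.01

Exact binomial: n=38, k=1, p₀=2/5=0.4000
P(X=j) = C(n,j)·p₀^j·(1−p₀)^(n−j); p = Σ P(X=j) over j with P(X=j) ≤ P(X=1)
p-value (two-sided) = 0.00000
→ bracket: p<0.01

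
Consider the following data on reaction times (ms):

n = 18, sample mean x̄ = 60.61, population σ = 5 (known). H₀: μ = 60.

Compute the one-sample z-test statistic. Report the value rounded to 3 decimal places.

test statistic = 0.518

SE = σ/√n = 5/√18 = 1.1785
z = (x̄−μ₀)/SE = (60.61−60)/1.1785 = 0.5176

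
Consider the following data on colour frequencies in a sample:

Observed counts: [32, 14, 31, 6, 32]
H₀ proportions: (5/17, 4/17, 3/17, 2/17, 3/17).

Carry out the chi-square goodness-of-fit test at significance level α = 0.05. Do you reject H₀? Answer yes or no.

reject H₀: yes

n = 115; E_i = n·p_i = [33.82, 27.06, 20.29, 13.53, 20.29]
χ² = (32−33.82)²/33.82 + (14−27.06)²/27.06 + (31−20.29)²/20.29 + (6−13.53)²/13.53 + (32−20.29)²/20.29 = 22.9907
df = 4
p-value (upper-tail) = 0.00013
At α=0.05: p < α → reject H₀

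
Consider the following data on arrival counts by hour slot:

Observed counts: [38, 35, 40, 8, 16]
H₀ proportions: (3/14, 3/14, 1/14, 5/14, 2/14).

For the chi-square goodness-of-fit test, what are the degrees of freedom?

df = k − 1 = 5 − 1 = 4

degrees of freedom = 4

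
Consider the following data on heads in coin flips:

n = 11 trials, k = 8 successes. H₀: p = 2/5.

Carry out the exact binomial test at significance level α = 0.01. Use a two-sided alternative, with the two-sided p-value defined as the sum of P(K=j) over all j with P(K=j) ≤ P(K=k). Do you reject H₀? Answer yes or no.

Exact binomial: n=11, k=8, p₀=2/5=0.4000
P(X=j) = C(n,j)·p₀^j·(1−p₀)^(n−j); p = Σ P(X=j) over j with P(X=j) ≤ P(X=8)
p-value (two-sided) = 0.03291
At α=0.01: p ≥ α → fail to reject H₀

reject H₀: no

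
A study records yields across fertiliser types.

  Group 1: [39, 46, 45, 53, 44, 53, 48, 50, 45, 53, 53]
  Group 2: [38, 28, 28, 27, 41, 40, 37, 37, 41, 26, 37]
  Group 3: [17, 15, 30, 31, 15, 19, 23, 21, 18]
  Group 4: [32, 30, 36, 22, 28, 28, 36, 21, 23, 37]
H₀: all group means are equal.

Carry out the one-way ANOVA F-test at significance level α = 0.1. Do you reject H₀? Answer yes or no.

reject H₀: yes

Group means [48.09, 34.55, 21.00, 29.30], grand mean 33.927
SSB = Σnᵢ(x̄ᵢ−x̄)² = 3929.044; SSW = ΣΣ(x−x̄ᵢ)² = 1189.736
MSB = 3929.044/3 = 1309.6814; MSW = 1189.736/37 = 32.1550
F = MSB/MSW = 40.7302
df = (3, 37)
p-value (upper-tail) = 0.00000
At α=0.1: p < α → reject H₀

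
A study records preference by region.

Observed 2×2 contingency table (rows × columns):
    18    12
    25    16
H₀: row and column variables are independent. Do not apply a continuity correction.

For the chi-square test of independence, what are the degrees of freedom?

df = (r−1)(c−1) = (2−1)·(2−1) = 1

degrees of freedom = 1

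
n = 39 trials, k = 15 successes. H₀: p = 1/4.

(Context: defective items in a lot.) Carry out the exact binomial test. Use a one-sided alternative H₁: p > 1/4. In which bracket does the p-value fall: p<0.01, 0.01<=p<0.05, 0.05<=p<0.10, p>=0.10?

Exact binomial: n=39, k=15, p₀=1/4=0.2500
P(X≥15) from Σ C(n,i)·p₀^i·(1−p₀)^(n−i)
p-value (one-sided, H₁ greater) = 0.04387
→ bracket: 0.01<=p<0.05

p-value bracket: 0.01<=p<0.05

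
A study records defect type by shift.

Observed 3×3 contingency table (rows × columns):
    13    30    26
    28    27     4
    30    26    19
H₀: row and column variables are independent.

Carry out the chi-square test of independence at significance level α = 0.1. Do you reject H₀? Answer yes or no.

reject H₀: yes

Row totals [69, 59, 75], col totals [71, 83, 49], n=203
χ² = (13−24.13)²/24.13 + (30−28.21)²/28.21 + (26−16.66)²/16.66 + (28−20.64)²/20.64 + (27−24.12)²/24.12 + (4−14.24)²/14.24 + (30−26.23)²/26.23 + (26−30.67)²/30.67 + (19−18.10)²/18.10 = 22.1241
df = 4
p-value (upper-tail) = 0.00019
At α=0.1: p < α → reject H₀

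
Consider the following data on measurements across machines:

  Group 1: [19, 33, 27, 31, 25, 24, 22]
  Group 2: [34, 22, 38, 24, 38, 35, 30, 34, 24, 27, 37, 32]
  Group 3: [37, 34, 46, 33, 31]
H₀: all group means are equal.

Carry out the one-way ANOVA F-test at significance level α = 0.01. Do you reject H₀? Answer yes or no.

Group means [25.86, 31.25, 36.20], grand mean 30.708
SSB = Σnᵢ(x̄ᵢ−x̄)² = 319.051; SSW = ΣΣ(x−x̄ᵢ)² = 647.907
MSB = 319.051/2 = 159.5256; MSW = 647.907/21 = 30.8527
F = MSB/MSW = 5.1706
df = (2, 21)
p-value (upper-tail) = 0.01493
At α=0.01: p ≥ α → fail to reject H₀

reject H₀: no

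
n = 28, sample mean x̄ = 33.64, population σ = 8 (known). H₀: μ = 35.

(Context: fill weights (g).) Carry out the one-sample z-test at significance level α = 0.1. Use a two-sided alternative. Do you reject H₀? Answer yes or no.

reject H₀: no

SE = σ/√n = 8/√28 = 1.5119
z = (x̄−μ₀)/SE = (33.64−35)/1.5119 = -0.8996
p-value (two-sided) = 0.36836
At α=0.1: p ≥ α → fail to reject H₀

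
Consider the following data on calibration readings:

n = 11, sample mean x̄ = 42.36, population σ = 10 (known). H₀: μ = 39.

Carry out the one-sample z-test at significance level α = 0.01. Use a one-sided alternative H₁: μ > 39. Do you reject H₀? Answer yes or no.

reject H₀: no

SE = σ/√n = 10/√11 = 3.0151
z = (x̄−μ₀)/SE = (42.36−39)/3.0151 = 1.1144
p-value (one-sided, H₁ greater) = 0.13256
At α=0.01: p ≥ α → fail to reject H₀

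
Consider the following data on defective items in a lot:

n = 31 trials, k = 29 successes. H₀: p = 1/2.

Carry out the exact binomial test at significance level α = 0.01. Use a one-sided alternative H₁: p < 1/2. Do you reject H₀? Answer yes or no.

reject H₀: no

Exact binomial: n=31, k=29, p₀=1/2=0.5000
P(X≤29) from Σ C(n,i)·p₀^i·(1−p₀)^(n−i)
p-value (one-sided, H₁ less) = 1.00000
At α=0.01: p ≥ α → fail to reject H₀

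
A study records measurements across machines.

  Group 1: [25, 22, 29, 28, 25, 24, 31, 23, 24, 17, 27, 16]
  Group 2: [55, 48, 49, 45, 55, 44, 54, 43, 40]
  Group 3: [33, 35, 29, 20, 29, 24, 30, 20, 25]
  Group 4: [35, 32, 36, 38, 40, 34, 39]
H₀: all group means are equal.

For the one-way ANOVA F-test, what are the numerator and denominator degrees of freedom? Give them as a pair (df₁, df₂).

degrees of freedom = [3, 33]

k = 4 groups, N = 37 total
df = (k−1, N−k) = (4−1, 37−4) = (3, 33)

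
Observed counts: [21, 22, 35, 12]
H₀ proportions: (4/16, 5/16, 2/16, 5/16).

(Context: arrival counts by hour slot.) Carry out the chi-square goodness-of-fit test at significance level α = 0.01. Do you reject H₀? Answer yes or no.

reject H₀: yes

n = 90; E_i = n·p_i = [22.50, 28.12, 11.25, 28.12]
χ² = (21−22.50)²/22.50 + (22−28.12)²/28.12 + (35−11.25)²/11.25 + (12−28.12)²/28.12 = 60.8178
df = 3
p-value (upper-tail) = 0.00000
At α=0.01: p < α → reject H₀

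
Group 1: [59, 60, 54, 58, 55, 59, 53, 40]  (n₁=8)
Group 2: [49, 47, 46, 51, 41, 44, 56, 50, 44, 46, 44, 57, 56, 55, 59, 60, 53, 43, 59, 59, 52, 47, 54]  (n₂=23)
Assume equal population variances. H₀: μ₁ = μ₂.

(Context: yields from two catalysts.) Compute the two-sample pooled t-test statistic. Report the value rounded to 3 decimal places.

test statistic = 1.513

x̄₁=54.750, s₁=6.497, n₁=8
x̄₂=50.957, s₂=5.981, n₂=23
s_p² = [7·6.497² + 22·5.981²]/29 = 37.3261
SE = √(s_p²·(1/8+1/23)) = 2.5077
t = (54.750−50.957)/2.5077 = 1.5127
df = 29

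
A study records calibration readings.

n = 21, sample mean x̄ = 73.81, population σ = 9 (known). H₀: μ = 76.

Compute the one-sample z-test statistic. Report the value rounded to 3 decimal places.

SE = σ/√n = 9/√21 = 1.9640
z = (x̄−μ₀)/SE = (73.81−76)/1.9640 = -1.1151

test statistic = -1.115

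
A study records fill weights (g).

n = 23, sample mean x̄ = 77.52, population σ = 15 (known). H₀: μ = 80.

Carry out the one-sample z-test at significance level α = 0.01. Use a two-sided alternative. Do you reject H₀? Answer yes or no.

reject H₀: no

SE = σ/√n = 15/√23 = 3.1277
z = (x̄−μ₀)/SE = (77.52−80)/3.1277 = -0.7929
p-value (two-sided) = 0.42783
At α=0.01: p ≥ α → fail to reject H₀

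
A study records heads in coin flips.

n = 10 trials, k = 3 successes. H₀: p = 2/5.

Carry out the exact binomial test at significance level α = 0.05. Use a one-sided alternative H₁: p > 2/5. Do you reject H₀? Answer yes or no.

reject H₀: no

Exact binomial: n=10, k=3, p₀=2/5=0.4000
P(X≥3) from Σ C(n,i)·p₀^i·(1−p₀)^(n−i)
p-value (one-sided, H₁ greater) = 0.83271
At α=0.05: p ≥ α → fail to reject H₀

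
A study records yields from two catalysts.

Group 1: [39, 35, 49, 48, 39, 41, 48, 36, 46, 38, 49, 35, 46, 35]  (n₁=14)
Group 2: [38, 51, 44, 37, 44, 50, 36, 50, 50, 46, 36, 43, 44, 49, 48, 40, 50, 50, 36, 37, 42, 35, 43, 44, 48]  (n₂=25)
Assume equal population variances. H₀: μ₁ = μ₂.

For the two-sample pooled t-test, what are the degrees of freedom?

degrees of freedom = 37

df = n₁ + n₂ − 2 = 14 + 25 − 2 = 37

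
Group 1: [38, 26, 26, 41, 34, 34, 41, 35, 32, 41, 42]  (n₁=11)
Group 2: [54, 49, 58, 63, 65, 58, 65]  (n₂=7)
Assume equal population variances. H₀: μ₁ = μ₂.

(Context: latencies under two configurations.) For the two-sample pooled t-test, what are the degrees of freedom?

df = n₁ + n₂ − 2 = 11 + 7 − 2 = 16

degrees of freedom = 16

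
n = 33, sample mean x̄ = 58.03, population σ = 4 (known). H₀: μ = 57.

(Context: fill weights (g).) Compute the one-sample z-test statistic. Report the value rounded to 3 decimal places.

SE = σ/√n = 4/√33 = 0.6963
z = (x̄−μ₀)/SE = (58.03−57)/0.6963 = 1.4792

test statistic = 1.479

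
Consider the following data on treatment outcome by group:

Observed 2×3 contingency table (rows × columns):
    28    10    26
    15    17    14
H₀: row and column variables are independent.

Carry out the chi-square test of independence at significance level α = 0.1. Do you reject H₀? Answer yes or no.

Row totals [64, 46], col totals [43, 27, 40], n=110
χ² = (28−25.02)²/25.02 + (10−15.71)²/15.71 + (26−23.27)²/23.27 + (15−17.98)²/17.98 + (17−11.29)²/11.29 + (14−16.73)²/16.73 = 6.5757
df = 2
p-value (upper-tail) = 0.03733
At α=0.1: p < α → reject H₀

reject H₀: yes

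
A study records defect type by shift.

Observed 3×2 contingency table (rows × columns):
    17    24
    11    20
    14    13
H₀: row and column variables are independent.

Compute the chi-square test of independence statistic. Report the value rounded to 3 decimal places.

test statistic = 1.609

Row totals [41, 31, 27], col totals [42, 57], n=99
χ² = (17−17.39)²/17.39 + (24−23.61)²/23.61 + (11−13.15)²/13.15 + (20−17.85)²/17.85 + (14−11.45)²/11.45 + (13−15.55)²/15.55 = 1.6093
df = 2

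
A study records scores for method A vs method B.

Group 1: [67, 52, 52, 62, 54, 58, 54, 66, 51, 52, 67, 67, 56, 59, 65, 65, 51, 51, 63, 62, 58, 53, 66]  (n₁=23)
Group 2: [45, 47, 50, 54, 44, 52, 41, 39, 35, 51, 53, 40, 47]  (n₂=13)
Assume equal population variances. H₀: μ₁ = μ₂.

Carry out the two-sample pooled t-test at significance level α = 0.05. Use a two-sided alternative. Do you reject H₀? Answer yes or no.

reject H₀: yes

x̄₁=58.739, s₁=6.144, n₁=23
x̄₂=46.000, s₂=5.972, n₂=13
s_p² = [22·6.144² + 12·5.972²]/34 = 37.0128
SE = √(s_p²·(1/23+1/13)) = 2.1110
t = (58.739−46.000)/2.1110 = 6.0346
df = 34
p-value (two-sided) = 0.00000
At α=0.05: p < α → reject H₀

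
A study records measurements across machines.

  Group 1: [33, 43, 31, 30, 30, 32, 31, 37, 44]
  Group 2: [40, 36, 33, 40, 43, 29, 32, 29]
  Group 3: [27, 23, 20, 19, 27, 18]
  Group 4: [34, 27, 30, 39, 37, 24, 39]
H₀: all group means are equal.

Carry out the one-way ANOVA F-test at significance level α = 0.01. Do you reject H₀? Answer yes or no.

Group means [34.56, 35.25, 22.33, 32.86], grand mean 31.900
SSB = Σnᵢ(x̄ᵢ−x̄)² = 708.787; SSW = ΣΣ(x−x̄ᵢ)² = 735.913
MSB = 708.787/3 = 236.2624; MSW = 735.913/26 = 28.3043
F = MSB/MSW = 8.3472
df = (3, 26)
p-value (upper-tail) = 0.00047
At α=0.01: p < α → reject H₀

reject H₀: yes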